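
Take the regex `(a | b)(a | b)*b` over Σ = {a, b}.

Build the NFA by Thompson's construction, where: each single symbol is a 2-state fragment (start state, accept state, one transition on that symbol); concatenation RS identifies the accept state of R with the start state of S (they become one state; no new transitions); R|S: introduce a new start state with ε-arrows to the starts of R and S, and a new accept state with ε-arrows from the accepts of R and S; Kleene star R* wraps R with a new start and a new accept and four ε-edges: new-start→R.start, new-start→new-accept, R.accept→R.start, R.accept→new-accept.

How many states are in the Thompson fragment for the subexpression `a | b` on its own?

Fragment for `a | b`:
Each of the 2 symbol leaves contributes a 2-state fragment.
  a | b : 6 states

6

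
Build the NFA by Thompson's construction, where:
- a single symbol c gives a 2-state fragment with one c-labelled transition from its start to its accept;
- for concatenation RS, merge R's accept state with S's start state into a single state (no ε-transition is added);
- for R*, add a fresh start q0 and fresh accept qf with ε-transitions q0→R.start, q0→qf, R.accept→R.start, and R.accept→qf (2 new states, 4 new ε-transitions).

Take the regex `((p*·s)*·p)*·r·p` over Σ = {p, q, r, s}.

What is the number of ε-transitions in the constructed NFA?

12

By structural recursion:
Each of the 5 symbol leaves contributes 0 ε-transitions.
  p* : 4 ε-transitions
  p*·s : 4 ε-transitions
  (p*·s)* : 8 ε-transitions
  (p*·s)*·p : 8 ε-transitions
  ((p*·s)*·p)* : 12 ε-transitions
  ((p*·s)*·p)*·r·p : 12 ε-transitions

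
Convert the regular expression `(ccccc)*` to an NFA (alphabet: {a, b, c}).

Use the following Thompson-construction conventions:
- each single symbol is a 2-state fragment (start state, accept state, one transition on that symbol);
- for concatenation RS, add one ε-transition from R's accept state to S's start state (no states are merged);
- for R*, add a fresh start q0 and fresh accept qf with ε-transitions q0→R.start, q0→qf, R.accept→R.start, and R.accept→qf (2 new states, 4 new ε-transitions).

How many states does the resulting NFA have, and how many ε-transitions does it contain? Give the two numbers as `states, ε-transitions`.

12, 8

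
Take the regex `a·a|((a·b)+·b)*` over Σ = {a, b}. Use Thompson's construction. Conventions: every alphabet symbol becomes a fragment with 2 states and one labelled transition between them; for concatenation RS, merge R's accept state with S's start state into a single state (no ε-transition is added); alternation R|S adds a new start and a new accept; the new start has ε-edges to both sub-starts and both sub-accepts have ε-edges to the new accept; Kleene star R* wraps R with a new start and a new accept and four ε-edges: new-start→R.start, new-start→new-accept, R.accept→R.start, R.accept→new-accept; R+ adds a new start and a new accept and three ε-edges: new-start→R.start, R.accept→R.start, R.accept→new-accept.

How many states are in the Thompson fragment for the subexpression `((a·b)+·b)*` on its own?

Fragment for `((a·b)+·b)*`:
Each of the 3 symbol leaves contributes a 2-state fragment.
  a·b — 3 states
  (a·b)+ — 5 states
  (a·b)+·b — 6 states
  ((a·b)+·b)* — 8 states

8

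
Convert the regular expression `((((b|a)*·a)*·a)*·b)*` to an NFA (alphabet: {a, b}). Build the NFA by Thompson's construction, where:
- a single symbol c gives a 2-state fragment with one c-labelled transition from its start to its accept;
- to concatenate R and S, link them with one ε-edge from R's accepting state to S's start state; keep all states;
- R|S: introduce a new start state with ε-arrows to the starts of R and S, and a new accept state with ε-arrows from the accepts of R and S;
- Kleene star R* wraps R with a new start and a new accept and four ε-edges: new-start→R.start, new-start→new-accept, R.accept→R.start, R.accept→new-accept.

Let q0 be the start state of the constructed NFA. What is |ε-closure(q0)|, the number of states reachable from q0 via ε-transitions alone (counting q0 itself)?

Let C(F) = |ε-closure(F.start)| within fragment F, and note whether F accepts ε. Symbol fragments have C = 1 and do not accept ε. Then:
  b|a → new start ε-reaches every alternative's start; none of them accept ε, so the new accept is not reached: |ε-closure| = 1 + 1 + 1 = 3
  (b|a)* → the star's fresh start ε-reaches both the body's start and the fresh accept: |ε-closure| = 2 + 3 = 5
  (b|a)*·a → |ε-closure| = 5 + 1 = 6 (closure spills across the concat boundary because the left factor accepts ε)
  ((b|a)*·a)* → the star's fresh start ε-reaches both the body's start and the fresh accept: |ε-closure| = 2 + 6 = 8
  ((b|a)*·a)*·a → the left operand accepts ε, so the closure extends into the next operand (via the concat ε-link); |ε-closure| = 8 + 1 = 9
  (((b|a)*·a)*·a)* → the star's fresh start ε-reaches both the body's start and the fresh accept: |ε-closure| = 2 + 9 = 11
  (((b|a)*·a)*·a)*·b → the left operand accepts ε, so the closure extends into the next operand (via the concat ε-link); |ε-closure| = 11 + 1 = 12
  ((((b|a)*·a)*·a)*·b)* → new start has ε-edges to the inner start and to the new accept, so |ε-closure| = 2 + 12 = 14

14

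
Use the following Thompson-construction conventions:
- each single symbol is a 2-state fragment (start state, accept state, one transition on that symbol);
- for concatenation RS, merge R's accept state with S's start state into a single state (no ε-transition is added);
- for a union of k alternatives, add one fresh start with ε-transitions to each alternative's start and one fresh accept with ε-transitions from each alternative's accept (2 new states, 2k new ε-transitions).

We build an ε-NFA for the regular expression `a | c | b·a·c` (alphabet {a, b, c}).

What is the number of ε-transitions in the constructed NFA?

6

Per subexpression:
Each of the 5 symbol leaves contributes 0 ε-transitions.
  b·a·c → 0 ε-transitions
  a | c | b·a·c → 6 ε-transitions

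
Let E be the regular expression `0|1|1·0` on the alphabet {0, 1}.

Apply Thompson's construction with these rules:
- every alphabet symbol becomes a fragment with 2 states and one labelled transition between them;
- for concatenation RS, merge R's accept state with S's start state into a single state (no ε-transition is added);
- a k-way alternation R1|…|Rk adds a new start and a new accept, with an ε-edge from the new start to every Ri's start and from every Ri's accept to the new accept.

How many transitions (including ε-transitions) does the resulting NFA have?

10

Building bottom-up:
Each of the 4 symbol leaves contributes 1 transition (1 symbol, 0 ε).
  1·0 = 2 transitions (2 symbol, 0 ε)
  0|1|1·0 = 10 transitions (4 symbol, 6 ε)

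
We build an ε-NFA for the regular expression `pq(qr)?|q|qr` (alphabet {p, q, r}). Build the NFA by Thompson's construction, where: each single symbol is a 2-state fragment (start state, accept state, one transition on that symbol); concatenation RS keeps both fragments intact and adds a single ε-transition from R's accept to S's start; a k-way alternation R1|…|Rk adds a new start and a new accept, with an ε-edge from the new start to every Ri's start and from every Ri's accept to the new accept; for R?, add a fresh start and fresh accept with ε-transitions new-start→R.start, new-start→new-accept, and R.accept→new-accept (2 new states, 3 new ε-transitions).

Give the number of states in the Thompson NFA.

Bottom-up over the parse tree:
Each of the 7 symbol leaves contributes a 2-state fragment.
  qr — 4 states
  (qr)? — 6 states
  pq(qr)? — 10 states
  qr — 4 states
  pq(qr)?|q|qr — 18 states

18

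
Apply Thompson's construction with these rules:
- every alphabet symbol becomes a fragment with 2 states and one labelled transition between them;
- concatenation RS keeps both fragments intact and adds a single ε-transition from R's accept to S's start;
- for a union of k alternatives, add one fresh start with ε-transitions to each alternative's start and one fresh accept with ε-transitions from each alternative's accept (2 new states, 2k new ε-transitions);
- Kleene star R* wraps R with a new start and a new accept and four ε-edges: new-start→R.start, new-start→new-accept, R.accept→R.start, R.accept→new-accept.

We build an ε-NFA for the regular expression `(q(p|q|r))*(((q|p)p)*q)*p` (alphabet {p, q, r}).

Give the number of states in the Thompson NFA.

Building bottom-up:
Each of the 9 symbol leaves contributes a 2-state fragment.
  p|q|r → 8 states
  q(p|q|r) → 10 states
  (q(p|q|r))* → 12 states
  q|p → 6 states
  (q|p)p → 8 states
  ((q|p)p)* → 10 states
  ((q|p)p)*q → 12 states
  (((q|p)p)*q)* → 14 states
  (q(p|q|r))*(((q|p)p)*q)*p → 28 states

28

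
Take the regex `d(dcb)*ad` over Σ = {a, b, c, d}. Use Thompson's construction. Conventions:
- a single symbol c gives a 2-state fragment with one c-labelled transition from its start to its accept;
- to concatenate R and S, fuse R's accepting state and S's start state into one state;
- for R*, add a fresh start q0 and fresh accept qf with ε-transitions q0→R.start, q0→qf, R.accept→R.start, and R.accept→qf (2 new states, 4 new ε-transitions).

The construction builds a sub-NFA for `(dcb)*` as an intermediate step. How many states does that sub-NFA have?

Fragment for `(dcb)*`:
Each of the 3 symbol leaves contributes a 2-state fragment.
  dcb : 4 states
  (dcb)* : 6 states

6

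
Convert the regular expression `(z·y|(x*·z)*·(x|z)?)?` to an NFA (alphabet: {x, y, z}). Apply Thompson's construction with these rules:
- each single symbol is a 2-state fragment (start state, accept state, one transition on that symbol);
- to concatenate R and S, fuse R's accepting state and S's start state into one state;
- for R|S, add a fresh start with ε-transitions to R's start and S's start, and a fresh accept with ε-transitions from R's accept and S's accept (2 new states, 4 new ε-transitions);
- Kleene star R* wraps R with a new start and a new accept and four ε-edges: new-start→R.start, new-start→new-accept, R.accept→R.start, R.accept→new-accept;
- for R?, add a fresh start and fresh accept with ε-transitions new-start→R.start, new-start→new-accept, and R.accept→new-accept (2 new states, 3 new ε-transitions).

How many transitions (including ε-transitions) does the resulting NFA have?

28

Recursing over subexpressions:
Each of the 6 symbol leaves contributes 1 transition (1 symbol, 0 ε).
  z·y = 2 transitions (2 symbol, 0 ε)
  x* = 5 transitions (1 symbol, 4 ε)
  x*·z = 6 transitions (2 symbol, 4 ε)
  (x*·z)* = 10 transitions (2 symbol, 8 ε)
  x|z = 6 transitions (2 symbol, 4 ε)
  (x|z)? = 9 transitions (2 symbol, 7 ε)
  (x*·z)*·(x|z)? = 19 transitions (4 symbol, 15 ε)
  z·y|(x*·z)*·(x|z)? = 25 transitions (6 symbol, 19 ε)
  (z·y|(x*·z)*·(x|z)?)? = 28 transitions (6 symbol, 22 ε)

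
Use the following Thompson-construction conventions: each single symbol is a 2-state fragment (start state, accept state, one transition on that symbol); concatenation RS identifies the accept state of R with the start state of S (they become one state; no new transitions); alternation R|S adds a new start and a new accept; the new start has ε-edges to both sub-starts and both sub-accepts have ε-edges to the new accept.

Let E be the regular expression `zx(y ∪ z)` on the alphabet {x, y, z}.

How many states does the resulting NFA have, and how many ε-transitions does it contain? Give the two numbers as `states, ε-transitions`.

8, 4

Per subexpression:
Each of the 4 symbol leaves contributes 2 states and 0 ε-transitions.
  y ∪ z = 6 states, 4 ε-transitions
  zx(y ∪ z) = 8 states, 4 ε-transitions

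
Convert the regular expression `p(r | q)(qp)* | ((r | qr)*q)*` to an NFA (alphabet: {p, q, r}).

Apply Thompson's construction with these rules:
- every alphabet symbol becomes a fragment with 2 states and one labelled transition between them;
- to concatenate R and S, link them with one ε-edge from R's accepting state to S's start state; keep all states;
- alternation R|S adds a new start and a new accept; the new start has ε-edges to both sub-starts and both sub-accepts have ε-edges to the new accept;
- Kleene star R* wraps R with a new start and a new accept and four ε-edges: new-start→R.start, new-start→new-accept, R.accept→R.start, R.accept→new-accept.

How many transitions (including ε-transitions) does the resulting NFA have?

38

Per subexpression:
Each of the 9 symbol leaves contributes 1 transition (1 symbol, 0 ε).
  r | q → 6 transitions (2 symbol, 4 ε)
  qp → 3 transitions (2 symbol, 1 ε)
  (qp)* → 7 transitions (2 symbol, 5 ε)
  p(r | q)(qp)* → 16 transitions (5 symbol, 11 ε)
  qr → 3 transitions (2 symbol, 1 ε)
  r | qr → 8 transitions (3 symbol, 5 ε)
  (r | qr)* → 12 transitions (3 symbol, 9 ε)
  (r | qr)*q → 14 transitions (4 symbol, 10 ε)
  ((r | qr)*q)* → 18 transitions (4 symbol, 14 ε)
  p(r | q)(qp)* | ((r | qr)*q)* → 38 transitions (9 symbol, 29 ε)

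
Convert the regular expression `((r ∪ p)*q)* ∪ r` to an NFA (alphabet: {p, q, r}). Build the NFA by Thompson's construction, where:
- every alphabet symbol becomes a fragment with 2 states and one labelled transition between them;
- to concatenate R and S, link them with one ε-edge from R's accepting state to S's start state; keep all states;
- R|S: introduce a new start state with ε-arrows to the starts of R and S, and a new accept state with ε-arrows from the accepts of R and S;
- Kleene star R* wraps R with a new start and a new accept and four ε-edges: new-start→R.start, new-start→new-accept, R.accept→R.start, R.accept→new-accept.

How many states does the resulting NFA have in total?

Recursing over subexpressions:
Each of the 4 symbol leaves contributes a 2-state fragment.
  r ∪ p : 6 states
  (r ∪ p)* : 8 states
  (r ∪ p)*q : 10 states
  ((r ∪ p)*q)* : 12 states
  ((r ∪ p)*q)* ∪ r : 16 states

16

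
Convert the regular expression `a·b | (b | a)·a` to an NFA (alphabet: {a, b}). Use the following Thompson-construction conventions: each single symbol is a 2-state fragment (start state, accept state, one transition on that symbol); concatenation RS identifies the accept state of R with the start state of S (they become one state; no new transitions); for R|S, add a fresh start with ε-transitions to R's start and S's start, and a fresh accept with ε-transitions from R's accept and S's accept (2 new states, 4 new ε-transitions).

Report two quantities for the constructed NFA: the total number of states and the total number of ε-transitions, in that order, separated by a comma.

12, 8

Per subexpression:
Each of the 5 symbol leaves contributes 2 states and 0 ε-transitions.
  a·b : 3 states, 0 ε-transitions
  b | a : 6 states, 4 ε-transitions
  (b | a)·a : 7 states, 4 ε-transitions
  a·b | (b | a)·a : 12 states, 8 ε-transitions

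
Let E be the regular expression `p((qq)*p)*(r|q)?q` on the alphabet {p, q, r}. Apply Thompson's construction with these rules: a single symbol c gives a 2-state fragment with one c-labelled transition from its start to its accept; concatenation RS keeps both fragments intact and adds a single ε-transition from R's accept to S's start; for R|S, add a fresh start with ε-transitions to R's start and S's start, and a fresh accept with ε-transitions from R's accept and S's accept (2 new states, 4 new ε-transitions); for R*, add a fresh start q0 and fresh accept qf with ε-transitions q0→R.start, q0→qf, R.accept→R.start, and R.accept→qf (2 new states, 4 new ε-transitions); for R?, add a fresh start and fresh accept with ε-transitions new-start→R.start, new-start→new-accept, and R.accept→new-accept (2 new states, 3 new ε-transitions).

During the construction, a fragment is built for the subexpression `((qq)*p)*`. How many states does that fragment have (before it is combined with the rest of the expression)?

10

Fragment for `((qq)*p)*`:
Each of the 3 symbol leaves contributes a 2-state fragment.
  qq : 4 states
  (qq)* : 6 states
  (qq)*p : 8 states
  ((qq)*p)* : 10 states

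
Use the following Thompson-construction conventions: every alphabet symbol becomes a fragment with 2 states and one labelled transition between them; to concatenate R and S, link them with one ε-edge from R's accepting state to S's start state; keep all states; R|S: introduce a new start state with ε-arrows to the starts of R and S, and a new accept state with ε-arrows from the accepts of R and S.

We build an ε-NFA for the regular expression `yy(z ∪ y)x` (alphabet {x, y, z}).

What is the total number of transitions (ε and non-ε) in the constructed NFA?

12

Building bottom-up:
Each of the 5 symbol leaves contributes 1 transition (1 symbol, 0 ε).
  z ∪ y = 6 transitions (2 symbol, 4 ε)
  yy(z ∪ y)x = 12 transitions (5 symbol, 7 ε)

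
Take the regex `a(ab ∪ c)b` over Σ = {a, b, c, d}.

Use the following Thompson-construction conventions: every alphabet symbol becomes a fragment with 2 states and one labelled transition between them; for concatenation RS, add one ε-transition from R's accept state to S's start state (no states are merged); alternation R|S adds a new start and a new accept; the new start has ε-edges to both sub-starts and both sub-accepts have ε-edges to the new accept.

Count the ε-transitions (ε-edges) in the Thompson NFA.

7

Building bottom-up:
Each of the 5 symbol leaves contributes 0 ε-transitions.
  ab = 1 ε-transition
  ab ∪ c = 5 ε-transitions
  a(ab ∪ c)b = 7 ε-transitions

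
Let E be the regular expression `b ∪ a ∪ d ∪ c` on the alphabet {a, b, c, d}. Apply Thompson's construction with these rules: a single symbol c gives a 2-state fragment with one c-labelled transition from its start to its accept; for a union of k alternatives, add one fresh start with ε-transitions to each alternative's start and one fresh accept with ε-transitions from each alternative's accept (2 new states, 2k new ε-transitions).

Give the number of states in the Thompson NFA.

10

By structural recursion:
Each of the 4 symbol leaves contributes a 2-state fragment.
  b ∪ a ∪ d ∪ c → 10 states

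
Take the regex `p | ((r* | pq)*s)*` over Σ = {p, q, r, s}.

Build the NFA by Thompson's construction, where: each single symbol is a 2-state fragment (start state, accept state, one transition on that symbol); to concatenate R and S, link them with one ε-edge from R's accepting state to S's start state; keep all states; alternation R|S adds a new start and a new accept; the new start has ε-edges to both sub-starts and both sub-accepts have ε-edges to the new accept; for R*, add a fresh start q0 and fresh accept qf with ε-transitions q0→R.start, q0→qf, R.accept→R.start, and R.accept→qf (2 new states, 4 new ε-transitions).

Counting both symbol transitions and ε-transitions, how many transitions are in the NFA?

27

Bottom-up over the parse tree:
Each of the 5 symbol leaves contributes 1 transition (1 symbol, 0 ε).
  r* : 5 transitions (1 symbol, 4 ε)
  pq : 3 transitions (2 symbol, 1 ε)
  r* | pq : 12 transitions (3 symbol, 9 ε)
  (r* | pq)* : 16 transitions (3 symbol, 13 ε)
  (r* | pq)*s : 18 transitions (4 symbol, 14 ε)
  ((r* | pq)*s)* : 22 transitions (4 symbol, 18 ε)
  p | ((r* | pq)*s)* : 27 transitions (5 symbol, 22 ε)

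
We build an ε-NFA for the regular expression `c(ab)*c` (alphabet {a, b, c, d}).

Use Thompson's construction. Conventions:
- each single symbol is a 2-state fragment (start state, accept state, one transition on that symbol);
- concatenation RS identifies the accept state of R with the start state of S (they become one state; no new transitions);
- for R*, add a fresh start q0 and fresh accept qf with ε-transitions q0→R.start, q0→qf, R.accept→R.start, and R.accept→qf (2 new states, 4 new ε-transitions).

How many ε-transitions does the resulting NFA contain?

4

Per subexpression:
Each of the 4 symbol leaves contributes 0 ε-transitions.
  ab : 0 ε-transitions
  (ab)* : 4 ε-transitions
  c(ab)*c : 4 ε-transitions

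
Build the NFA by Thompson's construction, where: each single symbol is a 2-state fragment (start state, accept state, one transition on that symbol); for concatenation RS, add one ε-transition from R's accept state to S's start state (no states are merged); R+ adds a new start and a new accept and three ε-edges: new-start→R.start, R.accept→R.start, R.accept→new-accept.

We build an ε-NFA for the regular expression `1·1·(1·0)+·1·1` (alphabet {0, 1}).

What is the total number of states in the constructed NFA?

14

Bottom-up over the parse tree:
Each of the 6 symbol leaves contributes a 2-state fragment.
  1·0 — 4 states
  (1·0)+ — 6 states
  1·1·(1·0)+·1·1 — 14 states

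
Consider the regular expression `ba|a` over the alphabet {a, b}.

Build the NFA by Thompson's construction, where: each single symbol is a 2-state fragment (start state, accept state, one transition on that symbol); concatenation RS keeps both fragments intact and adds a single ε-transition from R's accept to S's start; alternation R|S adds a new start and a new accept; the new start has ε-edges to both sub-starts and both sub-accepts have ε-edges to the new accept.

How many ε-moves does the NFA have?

Bottom-up over the parse tree:
Each of the 3 symbol leaves contributes 0 ε-transitions.
  ba → 1 ε-transition
  ba|a → 5 ε-transitions

5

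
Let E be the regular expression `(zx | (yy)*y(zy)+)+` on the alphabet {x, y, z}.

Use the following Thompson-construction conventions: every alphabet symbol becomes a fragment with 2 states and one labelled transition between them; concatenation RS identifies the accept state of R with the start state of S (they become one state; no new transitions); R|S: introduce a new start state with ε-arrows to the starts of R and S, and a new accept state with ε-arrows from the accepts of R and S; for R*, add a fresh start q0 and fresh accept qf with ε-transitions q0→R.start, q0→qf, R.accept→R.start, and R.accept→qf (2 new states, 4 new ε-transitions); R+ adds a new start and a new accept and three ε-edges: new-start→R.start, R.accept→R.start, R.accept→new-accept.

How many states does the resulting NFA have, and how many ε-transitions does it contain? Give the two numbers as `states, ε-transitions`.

17, 14

Per subexpression:
Each of the 7 symbol leaves contributes 2 states and 0 ε-transitions.
  zx — 3 states, 0 ε-transitions
  yy — 3 states, 0 ε-transitions
  (yy)* — 5 states, 4 ε-transitions
  zy — 3 states, 0 ε-transitions
  (zy)+ — 5 states, 3 ε-transitions
  (yy)*y(zy)+ — 10 states, 7 ε-transitions
  zx | (yy)*y(zy)+ — 15 states, 11 ε-transitions
  (zx | (yy)*y(zy)+)+ — 17 states, 14 ε-transitions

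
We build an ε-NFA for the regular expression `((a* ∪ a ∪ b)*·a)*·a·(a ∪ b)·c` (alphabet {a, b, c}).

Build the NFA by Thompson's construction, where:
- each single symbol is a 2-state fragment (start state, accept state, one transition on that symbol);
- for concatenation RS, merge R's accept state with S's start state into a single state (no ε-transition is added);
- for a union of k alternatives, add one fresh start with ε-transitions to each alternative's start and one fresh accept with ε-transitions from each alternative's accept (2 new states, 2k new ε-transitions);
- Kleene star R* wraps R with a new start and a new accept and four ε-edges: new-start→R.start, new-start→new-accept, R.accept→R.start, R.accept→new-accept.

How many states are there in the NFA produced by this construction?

22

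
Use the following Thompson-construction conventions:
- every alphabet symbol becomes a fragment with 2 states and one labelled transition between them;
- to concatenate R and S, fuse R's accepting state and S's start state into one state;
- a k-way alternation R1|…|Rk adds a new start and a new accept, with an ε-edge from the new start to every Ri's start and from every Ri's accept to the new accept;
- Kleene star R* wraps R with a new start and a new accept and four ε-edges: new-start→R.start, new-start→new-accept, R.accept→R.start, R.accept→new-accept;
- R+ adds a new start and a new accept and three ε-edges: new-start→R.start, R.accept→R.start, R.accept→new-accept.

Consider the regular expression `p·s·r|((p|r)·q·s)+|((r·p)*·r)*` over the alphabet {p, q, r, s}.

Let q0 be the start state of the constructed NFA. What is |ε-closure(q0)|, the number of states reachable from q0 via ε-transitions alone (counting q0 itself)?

12

Work bottom-up. For each fragment F, track |ε-closure(F.start)| and whether F's accept lies in that closure (i.e. whether F accepts ε). A single-symbol fragment has closure size 1 and does not accept ε.
  p·s·r — same as the first factor's closure: |closure| = 1
  p|r — new start ε-reaches every alternative's start; none of them accept ε, so the new accept is not reached: |closure| = 1 + 1 + 1 = 3
  (p|r)·q·s — same as the first factor's closure: |closure| = 3
  ((p|r)·q·s)+ — new start ε-reaches only the body's start; the new accept needs a symbol first: |closure| = 1 + 3 = 4
  r·p — |closure| equals the left operand's closure size = 1 (its accept is not ε-reachable, so the closure stops there)
  (r·p)* — new start has ε-edges to the inner start and to the new accept, so |closure| = 2 + 1 = 3
  (r·p)*·r — the left operand accepts ε, so the closure extends into the next operand (the shared merged state is already counted); |closure| = 3 + (1−1) = 3
  ((r·p)*·r)* — new start has ε-edges to the inner start and to the new accept, so |closure| = 2 + 3 = 5
  p·s·r|((p|r)·q·s)+|((r·p)*·r)* — new start ε-reaches every alternative's start; at least one alternative accepts ε, so the union's new accept is reached too: |closure| = 1 + 1 + 4 + 5 + 1 = 12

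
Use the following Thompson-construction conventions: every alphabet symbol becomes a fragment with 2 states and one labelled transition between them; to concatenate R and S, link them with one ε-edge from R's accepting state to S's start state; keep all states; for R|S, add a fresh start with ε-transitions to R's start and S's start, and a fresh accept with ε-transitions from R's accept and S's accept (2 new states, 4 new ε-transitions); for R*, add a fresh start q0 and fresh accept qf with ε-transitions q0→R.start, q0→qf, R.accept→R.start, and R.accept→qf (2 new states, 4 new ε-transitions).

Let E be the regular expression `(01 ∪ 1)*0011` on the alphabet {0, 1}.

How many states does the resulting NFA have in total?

Bottom-up over the parse tree:
Each of the 7 symbol leaves contributes a 2-state fragment.
  01 : 4 states
  01 ∪ 1 : 8 states
  (01 ∪ 1)* : 10 states
  (01 ∪ 1)*0011 : 18 states

18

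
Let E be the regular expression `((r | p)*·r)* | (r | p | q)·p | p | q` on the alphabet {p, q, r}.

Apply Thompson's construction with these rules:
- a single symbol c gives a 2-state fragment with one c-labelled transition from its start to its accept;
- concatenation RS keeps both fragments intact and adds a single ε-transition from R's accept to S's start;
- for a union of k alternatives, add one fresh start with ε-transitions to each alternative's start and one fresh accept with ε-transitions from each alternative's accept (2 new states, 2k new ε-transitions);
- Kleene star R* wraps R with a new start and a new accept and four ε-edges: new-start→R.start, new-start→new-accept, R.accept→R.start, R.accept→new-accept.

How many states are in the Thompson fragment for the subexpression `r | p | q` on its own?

8

Fragment for `r | p | q`:
Each of the 3 symbol leaves contributes a 2-state fragment.
  r | p | q → 8 states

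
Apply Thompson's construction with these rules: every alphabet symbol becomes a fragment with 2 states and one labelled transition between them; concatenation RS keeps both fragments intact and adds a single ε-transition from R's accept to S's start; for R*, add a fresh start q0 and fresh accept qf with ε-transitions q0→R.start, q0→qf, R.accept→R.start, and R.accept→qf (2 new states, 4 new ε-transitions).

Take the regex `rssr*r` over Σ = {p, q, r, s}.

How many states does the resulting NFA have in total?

12

Building bottom-up:
Each of the 5 symbol leaves contributes a 2-state fragment.
  r* : 4 states
  rssr*r : 12 states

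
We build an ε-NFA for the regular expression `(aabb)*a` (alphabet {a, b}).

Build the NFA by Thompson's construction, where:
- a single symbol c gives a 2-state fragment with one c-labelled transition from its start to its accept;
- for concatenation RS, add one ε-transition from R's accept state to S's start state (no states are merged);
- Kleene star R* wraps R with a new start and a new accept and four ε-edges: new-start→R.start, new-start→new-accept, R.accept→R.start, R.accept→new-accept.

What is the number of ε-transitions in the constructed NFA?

8

Per subexpression:
Each of the 5 symbol leaves contributes 0 ε-transitions.
  aabb → 3 ε-transitions
  (aabb)* → 7 ε-transitions
  (aabb)*a → 8 ε-transitions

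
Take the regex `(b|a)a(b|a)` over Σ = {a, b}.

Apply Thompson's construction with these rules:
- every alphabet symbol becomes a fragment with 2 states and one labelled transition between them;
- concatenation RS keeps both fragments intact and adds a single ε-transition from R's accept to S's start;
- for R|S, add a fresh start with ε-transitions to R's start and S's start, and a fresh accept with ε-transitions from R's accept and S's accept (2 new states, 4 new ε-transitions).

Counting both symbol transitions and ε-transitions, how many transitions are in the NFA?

15

By structural recursion:
Each of the 5 symbol leaves contributes 1 transition (1 symbol, 0 ε).
  b|a — 6 transitions (2 symbol, 4 ε)
  b|a — 6 transitions (2 symbol, 4 ε)
  (b|a)a(b|a) — 15 transitions (5 symbol, 10 ε)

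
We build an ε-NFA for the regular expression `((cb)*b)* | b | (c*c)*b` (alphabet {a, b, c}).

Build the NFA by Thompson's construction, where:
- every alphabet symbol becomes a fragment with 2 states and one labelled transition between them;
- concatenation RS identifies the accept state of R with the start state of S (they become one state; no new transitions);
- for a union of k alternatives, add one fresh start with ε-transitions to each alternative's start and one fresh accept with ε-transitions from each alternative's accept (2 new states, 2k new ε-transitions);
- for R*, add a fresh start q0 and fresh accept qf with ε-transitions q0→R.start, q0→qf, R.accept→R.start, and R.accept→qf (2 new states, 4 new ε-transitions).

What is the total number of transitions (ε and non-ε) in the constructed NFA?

Building bottom-up:
Each of the 7 symbol leaves contributes 1 transition (1 symbol, 0 ε).
  cb → 2 transitions (2 symbol, 0 ε)
  (cb)* → 6 transitions (2 symbol, 4 ε)
  (cb)*b → 7 transitions (3 symbol, 4 ε)
  ((cb)*b)* → 11 transitions (3 symbol, 8 ε)
  c* → 5 transitions (1 symbol, 4 ε)
  c*c → 6 transitions (2 symbol, 4 ε)
  (c*c)* → 10 transitions (2 symbol, 8 ε)
  (c*c)*b → 11 transitions (3 symbol, 8 ε)
  ((cb)*b)* | b | (c*c)*b → 29 transitions (7 symbol, 22 ε)

29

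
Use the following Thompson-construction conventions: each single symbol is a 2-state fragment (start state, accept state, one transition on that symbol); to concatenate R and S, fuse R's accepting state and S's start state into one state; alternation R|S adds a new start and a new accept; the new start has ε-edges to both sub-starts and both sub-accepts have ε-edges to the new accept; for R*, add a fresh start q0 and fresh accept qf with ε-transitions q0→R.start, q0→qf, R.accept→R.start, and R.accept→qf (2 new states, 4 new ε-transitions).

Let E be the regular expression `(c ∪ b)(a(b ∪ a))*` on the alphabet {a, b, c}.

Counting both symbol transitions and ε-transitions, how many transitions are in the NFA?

Bottom-up over the parse tree:
Each of the 5 symbol leaves contributes 1 transition (1 symbol, 0 ε).
  c ∪ b → 6 transitions (2 symbol, 4 ε)
  b ∪ a → 6 transitions (2 symbol, 4 ε)
  a(b ∪ a) → 7 transitions (3 symbol, 4 ε)
  (a(b ∪ a))* → 11 transitions (3 symbol, 8 ε)
  (c ∪ b)(a(b ∪ a))* → 17 transitions (5 symbol, 12 ε)

17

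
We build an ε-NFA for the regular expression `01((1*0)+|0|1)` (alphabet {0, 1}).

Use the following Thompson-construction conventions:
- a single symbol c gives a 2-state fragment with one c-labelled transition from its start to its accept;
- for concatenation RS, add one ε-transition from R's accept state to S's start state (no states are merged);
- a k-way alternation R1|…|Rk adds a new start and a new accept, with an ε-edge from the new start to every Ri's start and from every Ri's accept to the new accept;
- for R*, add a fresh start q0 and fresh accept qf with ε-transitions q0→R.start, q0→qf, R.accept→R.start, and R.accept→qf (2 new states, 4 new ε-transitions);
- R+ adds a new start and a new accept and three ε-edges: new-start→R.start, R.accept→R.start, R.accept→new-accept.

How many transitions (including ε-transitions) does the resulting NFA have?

Per subexpression:
Each of the 6 symbol leaves contributes 1 transition (1 symbol, 0 ε).
  1* — 5 transitions (1 symbol, 4 ε)
  1*0 — 7 transitions (2 symbol, 5 ε)
  (1*0)+ — 10 transitions (2 symbol, 8 ε)
  (1*0)+|0|1 — 18 transitions (4 symbol, 14 ε)
  01((1*0)+|0|1) — 22 transitions (6 symbol, 16 ε)

22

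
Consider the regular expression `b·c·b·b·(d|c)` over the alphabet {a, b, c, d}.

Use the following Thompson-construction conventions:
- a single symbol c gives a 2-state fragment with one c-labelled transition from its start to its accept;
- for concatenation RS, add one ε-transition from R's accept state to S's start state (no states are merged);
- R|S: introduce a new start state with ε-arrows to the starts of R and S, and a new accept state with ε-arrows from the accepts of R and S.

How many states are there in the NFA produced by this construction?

14

By structural recursion:
Each of the 6 symbol leaves contributes a 2-state fragment.
  d|c — 6 states
  b·c·b·b·(d|c) — 14 states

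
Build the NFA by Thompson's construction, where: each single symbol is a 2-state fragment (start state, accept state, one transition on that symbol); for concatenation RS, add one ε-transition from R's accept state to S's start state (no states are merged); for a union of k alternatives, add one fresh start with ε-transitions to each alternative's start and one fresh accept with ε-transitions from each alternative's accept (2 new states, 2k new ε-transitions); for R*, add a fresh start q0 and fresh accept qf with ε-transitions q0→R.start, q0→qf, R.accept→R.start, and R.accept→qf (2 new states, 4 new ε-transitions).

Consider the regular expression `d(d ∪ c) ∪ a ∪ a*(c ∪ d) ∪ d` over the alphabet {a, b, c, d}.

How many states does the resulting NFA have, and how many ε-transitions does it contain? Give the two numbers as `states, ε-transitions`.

Building bottom-up:
Each of the 8 symbol leaves contributes 2 states and 0 ε-transitions.
  d ∪ c → 6 states, 4 ε-transitions
  d(d ∪ c) → 8 states, 5 ε-transitions
  a* → 4 states, 4 ε-transitions
  c ∪ d → 6 states, 4 ε-transitions
  a*(c ∪ d) → 10 states, 9 ε-transitions
  d(d ∪ c) ∪ a ∪ a*(c ∪ d) ∪ d → 24 states, 22 ε-transitions

24, 22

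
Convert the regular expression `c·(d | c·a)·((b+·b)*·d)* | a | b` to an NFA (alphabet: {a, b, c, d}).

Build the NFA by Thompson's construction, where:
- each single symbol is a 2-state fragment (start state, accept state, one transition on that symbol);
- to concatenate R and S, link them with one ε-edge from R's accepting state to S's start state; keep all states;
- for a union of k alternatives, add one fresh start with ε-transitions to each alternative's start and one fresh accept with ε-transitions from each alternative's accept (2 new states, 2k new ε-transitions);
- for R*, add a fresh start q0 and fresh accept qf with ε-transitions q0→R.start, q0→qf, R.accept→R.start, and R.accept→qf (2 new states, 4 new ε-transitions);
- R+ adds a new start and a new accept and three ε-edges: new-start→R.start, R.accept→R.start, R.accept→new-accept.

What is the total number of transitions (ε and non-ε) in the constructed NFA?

35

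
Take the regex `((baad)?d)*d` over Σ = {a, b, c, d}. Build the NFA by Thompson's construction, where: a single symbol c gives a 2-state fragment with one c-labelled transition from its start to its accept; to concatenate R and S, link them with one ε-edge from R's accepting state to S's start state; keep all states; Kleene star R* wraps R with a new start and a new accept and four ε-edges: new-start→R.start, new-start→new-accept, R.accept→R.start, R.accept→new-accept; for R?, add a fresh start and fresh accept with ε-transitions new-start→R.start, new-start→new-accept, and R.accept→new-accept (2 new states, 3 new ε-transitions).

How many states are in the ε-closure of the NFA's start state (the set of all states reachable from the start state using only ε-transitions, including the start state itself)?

Let C(F) = |ε-closure(F.start)| within fragment F, and note whether F accepts ε. Symbol fragments have C = 1 and do not accept ε. Then:
  baad — same as the first factor's closure: |closure| = 1
  (baad)? — new start has ε-edges to the inner start and to the new accept, so |closure| = 2 + 1 = 3
  (baad)?d — |closure| = 3 + 1 = 4 (closure spills across the concat boundary because the left factor accepts ε)
  ((baad)?d)* — new start has ε-edges to the inner start and to the new accept, so |closure| = 2 + 4 = 6
  ((baad)?d)*d — the left operand accepts ε, so the closure extends into the next operand (via the concat ε-link); |closure| = 6 + 1 = 7

7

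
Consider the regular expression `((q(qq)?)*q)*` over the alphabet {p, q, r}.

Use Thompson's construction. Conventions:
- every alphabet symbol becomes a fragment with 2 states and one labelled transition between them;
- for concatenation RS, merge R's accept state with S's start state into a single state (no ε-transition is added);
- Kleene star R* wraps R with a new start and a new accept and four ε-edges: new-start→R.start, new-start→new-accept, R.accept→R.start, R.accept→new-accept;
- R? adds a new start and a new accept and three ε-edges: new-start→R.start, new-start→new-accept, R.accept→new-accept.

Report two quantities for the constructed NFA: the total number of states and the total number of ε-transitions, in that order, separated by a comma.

11, 11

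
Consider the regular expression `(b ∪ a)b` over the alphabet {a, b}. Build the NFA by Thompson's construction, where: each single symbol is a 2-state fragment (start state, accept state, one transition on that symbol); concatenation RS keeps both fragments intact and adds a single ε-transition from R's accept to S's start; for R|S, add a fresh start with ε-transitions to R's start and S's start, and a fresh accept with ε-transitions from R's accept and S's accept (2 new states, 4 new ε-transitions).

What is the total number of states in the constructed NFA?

Per subexpression:
Each of the 3 symbol leaves contributes a 2-state fragment.
  b ∪ a = 6 states
  (b ∪ a)b = 8 states

8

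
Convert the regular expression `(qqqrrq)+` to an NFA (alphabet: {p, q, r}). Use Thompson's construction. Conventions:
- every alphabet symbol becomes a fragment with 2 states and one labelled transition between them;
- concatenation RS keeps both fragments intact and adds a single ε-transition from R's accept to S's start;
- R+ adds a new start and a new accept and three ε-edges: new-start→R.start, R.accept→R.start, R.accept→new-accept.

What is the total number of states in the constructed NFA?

14

By structural recursion:
Each of the 6 symbol leaves contributes a 2-state fragment.
  qqqrrq : 12 states
  (qqqrrq)+ : 14 states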